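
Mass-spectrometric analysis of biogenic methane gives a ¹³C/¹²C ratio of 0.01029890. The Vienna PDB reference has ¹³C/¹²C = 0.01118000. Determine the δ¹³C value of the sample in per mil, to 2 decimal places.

-78.81 per mil

δ¹³C = (R_sample / R_standard − 1) × 1000
R_sample / R_standard = 0.01029890 / 0.01118000 = 0.921190
δ¹³C = (0.921190 − 1) × 1000 = -78.810 per mil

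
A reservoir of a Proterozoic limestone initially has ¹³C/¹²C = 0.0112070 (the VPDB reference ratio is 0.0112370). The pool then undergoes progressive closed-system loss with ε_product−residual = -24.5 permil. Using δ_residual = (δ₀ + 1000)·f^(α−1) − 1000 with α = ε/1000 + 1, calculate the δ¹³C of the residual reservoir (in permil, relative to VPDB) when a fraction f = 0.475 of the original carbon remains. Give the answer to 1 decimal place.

15.7 permil

δ₀ = (0.0112070/0.0112370 − 1)×1000 = (0.997330 − 1)×1000 = -2.670 permil
α − 1 = ε/1000 = -0.0245
f^(α−1) = 0.475^(-0.0245) = 1.018406
δ_res = (-2.670 + 1000) × 1.018406 − 1000 = 1015.687 − 1000 = 15.69 permil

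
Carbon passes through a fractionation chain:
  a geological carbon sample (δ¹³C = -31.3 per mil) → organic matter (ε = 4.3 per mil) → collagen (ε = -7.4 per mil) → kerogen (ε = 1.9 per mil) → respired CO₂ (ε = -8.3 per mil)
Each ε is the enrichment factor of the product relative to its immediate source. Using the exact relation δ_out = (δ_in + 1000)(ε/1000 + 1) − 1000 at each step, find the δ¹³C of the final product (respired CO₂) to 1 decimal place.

-40.5 per mil

step 1: δ = (-31.30 + 1000)·(4.3/1000 + 1) − 1000 = -27.13 per mil
step 2: δ = (-27.13 + 1000)·(-7.4/1000 + 1) − 1000 = -34.33 per mil
step 3: δ = (-34.33 + 1000)·(1.9/1000 + 1) − 1000 = -32.50 per mil
step 4: δ = (-32.50 + 1000)·(-8.3/1000 + 1) − 1000 = -40.53 per mil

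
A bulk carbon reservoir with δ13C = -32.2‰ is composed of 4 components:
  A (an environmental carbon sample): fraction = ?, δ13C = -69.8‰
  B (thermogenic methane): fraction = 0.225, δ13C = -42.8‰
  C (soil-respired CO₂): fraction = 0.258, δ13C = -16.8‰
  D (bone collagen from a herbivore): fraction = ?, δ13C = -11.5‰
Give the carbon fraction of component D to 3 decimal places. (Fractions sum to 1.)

Let f_D and f_A be the unknown fractions; fractions sum to 1 so f_D + f_A = 0.517.
Mass balance: Σ fᵢ·δᵢ = δ_bulk ⇒ f_D·(-11.5) + f_A·(-69.8) = -32.2 − (-13.964) = -18.236
Substitute f_A = 0.517 − f_D:
f_D·(-11.5 − -69.8) = -18.236 − 0.517×(-69.8) = 17.851
f_D = 17.851 / 58.3 = 0.3062

0.306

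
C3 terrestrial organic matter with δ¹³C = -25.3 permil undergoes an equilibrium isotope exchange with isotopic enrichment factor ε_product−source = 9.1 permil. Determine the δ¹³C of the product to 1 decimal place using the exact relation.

Exactly, δ_product = (δ_source + 1000)·(ε/1000 + 1) − 1000.
δ_product = (-25.3 + 1000) × (9.1/1000 + 1) − 1000
δ_product = -16.43 permil

-16.4 permil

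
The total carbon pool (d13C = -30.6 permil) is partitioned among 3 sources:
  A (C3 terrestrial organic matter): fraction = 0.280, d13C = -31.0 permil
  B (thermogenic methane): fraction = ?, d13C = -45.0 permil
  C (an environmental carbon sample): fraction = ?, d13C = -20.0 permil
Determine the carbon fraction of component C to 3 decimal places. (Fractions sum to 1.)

0.419

Let f_C and f_B be the unknown fractions; fractions sum to 1 so f_C + f_B = 0.720.
Mass balance: Σ fᵢ·δᵢ = δ_bulk ⇒ f_C·(-20.0) + f_B·(-45.0) = -30.6 − (-8.680) = -21.920
Substitute f_B = 0.720 − f_C:
f_C·(-20.0 − -45.0) = -21.920 − 0.720×(-45.0) = 10.480
f_C = 10.480 / 25.0 = 0.4192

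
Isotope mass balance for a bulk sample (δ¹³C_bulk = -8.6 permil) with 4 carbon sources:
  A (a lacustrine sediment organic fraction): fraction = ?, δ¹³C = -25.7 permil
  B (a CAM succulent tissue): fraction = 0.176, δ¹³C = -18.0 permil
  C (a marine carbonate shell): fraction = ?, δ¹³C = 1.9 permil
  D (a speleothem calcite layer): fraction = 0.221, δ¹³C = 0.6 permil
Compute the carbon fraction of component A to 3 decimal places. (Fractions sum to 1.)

Let f_A and f_C be the unknown fractions; fractions sum to 1 so f_A + f_C = 0.603.
Mass balance: Σ fᵢ·δᵢ = δ_bulk ⇒ f_A·(-25.7) + f_C·(1.9) = -8.6 − (-3.035) = -5.565
Substitute f_C = 0.603 − f_A:
f_A·(-25.7 − 1.9) = -5.565 − 0.603×(1.9) = -6.710
f_A = -6.710 / -27.6 = 0.2431

0.243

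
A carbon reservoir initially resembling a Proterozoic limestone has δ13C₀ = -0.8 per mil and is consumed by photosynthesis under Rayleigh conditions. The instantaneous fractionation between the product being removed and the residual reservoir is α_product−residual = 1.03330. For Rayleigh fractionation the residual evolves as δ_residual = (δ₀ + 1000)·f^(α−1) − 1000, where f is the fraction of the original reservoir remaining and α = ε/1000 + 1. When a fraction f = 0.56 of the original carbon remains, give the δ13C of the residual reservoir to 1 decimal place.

-19.9 per mil

Rayleigh residual: δ_res = (δ₀ + 1000)·f^(α−1) − 1000
α − 1 = 0.03330
f^(α−1) = 0.56^(0.03330) = 0.980877
δ_res = (-0.8 + 1000) × 0.980877 − 1000 = 980.093 − 1000 = -19.91 per mil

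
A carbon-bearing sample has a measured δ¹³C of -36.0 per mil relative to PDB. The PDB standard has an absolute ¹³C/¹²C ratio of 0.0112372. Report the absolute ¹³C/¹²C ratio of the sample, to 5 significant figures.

R_sample = R_standard × (δ¹³C/1000 + 1)
R_sample = 0.0112372 × (-36.0/1000 + 1) = 0.0112372 × 0.964000
R_sample = 0.0108327

0.010833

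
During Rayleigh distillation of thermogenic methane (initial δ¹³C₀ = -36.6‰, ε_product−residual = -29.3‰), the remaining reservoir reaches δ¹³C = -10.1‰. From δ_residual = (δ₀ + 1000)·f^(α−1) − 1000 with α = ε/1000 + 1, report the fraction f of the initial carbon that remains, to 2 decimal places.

α − 1 = ε/1000 = -0.0293
(δ_res + 1000)/(δ₀ + 1000) = (-10.1 + 1000)/(-36.6 + 1000) = 989.9/963.4 = 1.027507
f = 1.027507^(1/-0.0293) = exp(ln(1.027507)/-0.0293) = exp(0.02714/-0.0293)
f = exp(-0.9261) = 0.3961

0.40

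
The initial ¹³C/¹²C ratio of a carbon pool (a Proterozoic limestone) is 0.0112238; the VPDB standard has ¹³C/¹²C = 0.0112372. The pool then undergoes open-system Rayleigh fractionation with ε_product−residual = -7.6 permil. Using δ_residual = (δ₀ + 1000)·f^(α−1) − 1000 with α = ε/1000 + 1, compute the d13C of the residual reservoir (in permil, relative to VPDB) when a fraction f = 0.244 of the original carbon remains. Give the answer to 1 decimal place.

δ₀ = (0.0112238/0.0112372 − 1)×1000 = (0.998808 − 1)×1000 = -1.192 permil
α − 1 = ε/1000 = -0.0076
f^(α−1) = 0.244^(-0.0076) = 1.010778
δ_res = (-1.192 + 1000) × 1.010778 − 1000 = 1009.573 − 1000 = 9.57 permil

9.6 permil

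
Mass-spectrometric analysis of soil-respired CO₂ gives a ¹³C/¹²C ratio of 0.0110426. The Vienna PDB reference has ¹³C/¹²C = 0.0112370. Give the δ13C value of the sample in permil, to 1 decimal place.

δ13C = (R_sample / R_standard − 1) × 1000
R_sample / R_standard = 0.0110426 / 0.0112370 = 0.982700
δ13C = (0.982700 − 1) × 1000 = -17.30 permil

-17.3 permil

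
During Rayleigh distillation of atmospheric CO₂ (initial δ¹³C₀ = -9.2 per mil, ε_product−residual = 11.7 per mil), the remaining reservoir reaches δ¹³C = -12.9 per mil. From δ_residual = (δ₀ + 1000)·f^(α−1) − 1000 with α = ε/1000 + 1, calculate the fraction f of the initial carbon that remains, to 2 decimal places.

α − 1 = ε/1000 = 0.0117
(δ_res + 1000)/(δ₀ + 1000) = (-12.9 + 1000)/(-9.2 + 1000) = 987.1/990.8 = 0.996266
f = 0.996266^(1/0.0117) = exp(ln(0.996266)/0.0117) = exp(-0.00374/0.0117)
f = exp(-0.3198) = 0.7263

0.73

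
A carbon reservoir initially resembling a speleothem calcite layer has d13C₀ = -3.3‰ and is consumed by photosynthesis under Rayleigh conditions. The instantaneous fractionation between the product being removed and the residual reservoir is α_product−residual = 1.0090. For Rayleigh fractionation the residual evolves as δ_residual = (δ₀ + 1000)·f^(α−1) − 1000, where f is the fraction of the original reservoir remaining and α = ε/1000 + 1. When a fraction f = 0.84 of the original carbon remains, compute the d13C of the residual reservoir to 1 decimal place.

-4.9‰

Rayleigh residual: δ_res = (δ₀ + 1000)·f^(α−1) − 1000
α − 1 = 0.00900
f^(α−1) = 0.84^(0.00900) = 0.998432
δ_res = (-3.3 + 1000) × 0.998432 − 1000 = 995.137 − 1000 = -4.86‰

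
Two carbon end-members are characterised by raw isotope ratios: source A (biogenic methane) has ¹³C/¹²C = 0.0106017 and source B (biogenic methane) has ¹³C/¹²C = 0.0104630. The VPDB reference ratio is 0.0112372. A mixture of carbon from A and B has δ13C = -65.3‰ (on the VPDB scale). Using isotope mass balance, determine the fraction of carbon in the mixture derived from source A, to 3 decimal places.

δ_A = (0.0106017/0.0112372 − 1)×1000 = (0.943447 − 1)×1000 = -56.553‰
δ_B = (0.0104630/0.0112372 − 1)×1000 = (0.931104 − 1)×1000 = -68.896‰
f_A = (δ_mix − δ_B)/(δ_A − δ_B) = (-65.3 − (-68.896))/(-56.553 − (-68.896))
f_A = 3.596 / 12.343 = 0.2914

0.291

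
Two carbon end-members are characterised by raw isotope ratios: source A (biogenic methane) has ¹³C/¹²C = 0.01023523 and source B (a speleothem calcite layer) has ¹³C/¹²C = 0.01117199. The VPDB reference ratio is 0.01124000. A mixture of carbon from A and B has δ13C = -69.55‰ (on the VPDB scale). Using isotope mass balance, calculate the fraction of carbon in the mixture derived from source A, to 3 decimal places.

0.762

δ_A = (0.01023523/0.01124000 − 1)×1000 = (0.910608 − 1)×1000 = -89.392‰
δ_B = (0.01117199/0.01124000 − 1)×1000 = (0.993949 − 1)×1000 = -6.051‰
f_A = (δ_mix − δ_B)/(δ_A − δ_B) = (-69.55 − (-6.051))/(-89.392 − (-6.051))
f_A = -63.499 / -83.342 = 0.7619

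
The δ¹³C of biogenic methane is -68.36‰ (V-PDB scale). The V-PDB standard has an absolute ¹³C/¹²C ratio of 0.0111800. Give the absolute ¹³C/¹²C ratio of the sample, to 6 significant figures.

R_sample = R_standard × (δ¹³C/1000 + 1)
R_sample = 0.0111800 × (-68.36/1000 + 1) = 0.0111800 × 0.931640
R_sample = 0.0104157

0.0104157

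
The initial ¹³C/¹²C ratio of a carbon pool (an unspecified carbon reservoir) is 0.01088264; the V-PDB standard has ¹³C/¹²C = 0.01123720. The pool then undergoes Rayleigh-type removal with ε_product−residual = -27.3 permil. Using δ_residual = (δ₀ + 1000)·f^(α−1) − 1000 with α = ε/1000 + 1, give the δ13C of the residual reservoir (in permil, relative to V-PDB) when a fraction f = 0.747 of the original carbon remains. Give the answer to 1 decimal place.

δ₀ = (0.01088264/0.01123720 − 1)×1000 = (0.968448 − 1)×1000 = -31.552 permil
α − 1 = ε/1000 = -0.0273
f^(α−1) = 0.747^(-0.0273) = 1.007995
δ_res = (-31.552 + 1000) × 1.007995 − 1000 = 976.190 − 1000 = -23.81 permil

-23.8 permil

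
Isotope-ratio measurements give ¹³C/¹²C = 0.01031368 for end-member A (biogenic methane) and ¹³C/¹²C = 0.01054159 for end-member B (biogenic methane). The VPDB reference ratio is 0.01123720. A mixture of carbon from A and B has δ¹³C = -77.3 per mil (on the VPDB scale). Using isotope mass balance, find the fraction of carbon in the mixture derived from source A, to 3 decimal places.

δ_A = (0.01031368/0.01123720 − 1)×1000 = (0.917816 − 1)×1000 = -82.184 per mil
δ_B = (0.01054159/0.01123720 − 1)×1000 = (0.938098 − 1)×1000 = -61.902 per mil
f_A = (δ_mix − δ_B)/(δ_A − δ_B) = (-77.3 − (-61.902))/(-82.184 − (-61.902))
f_A = -15.398 / -20.282 = 0.7592

0.759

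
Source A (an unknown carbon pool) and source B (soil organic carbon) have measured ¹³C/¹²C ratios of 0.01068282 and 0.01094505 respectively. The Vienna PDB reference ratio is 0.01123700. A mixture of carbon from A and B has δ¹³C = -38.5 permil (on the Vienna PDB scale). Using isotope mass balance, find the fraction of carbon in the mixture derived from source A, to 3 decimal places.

0.536

δ_A = (0.01068282/0.01123700 − 1)×1000 = (0.950683 − 1)×1000 = -49.317 permil
δ_B = (0.01094505/0.01123700 − 1)×1000 = (0.974019 − 1)×1000 = -25.981 permil
f_A = (δ_mix − δ_B)/(δ_A − δ_B) = (-38.5 − (-25.981))/(-49.317 − (-25.981))
f_A = -12.519 / -23.336 = 0.5365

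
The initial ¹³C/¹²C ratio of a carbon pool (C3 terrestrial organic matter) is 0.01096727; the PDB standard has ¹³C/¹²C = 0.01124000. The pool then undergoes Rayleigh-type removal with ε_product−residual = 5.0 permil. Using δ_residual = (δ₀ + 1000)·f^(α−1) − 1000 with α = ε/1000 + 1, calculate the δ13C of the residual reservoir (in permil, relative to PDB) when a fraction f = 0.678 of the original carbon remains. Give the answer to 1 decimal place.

δ₀ = (0.01096727/0.01124000 − 1)×1000 = (0.975736 − 1)×1000 = -24.264 permil
α − 1 = ε/1000 = 0.0050
f^(α−1) = 0.678^(0.0050) = 0.998059
δ_res = (-24.264 + 1000) × 0.998059 − 1000 = 973.842 − 1000 = -26.16 permil

-26.2 permil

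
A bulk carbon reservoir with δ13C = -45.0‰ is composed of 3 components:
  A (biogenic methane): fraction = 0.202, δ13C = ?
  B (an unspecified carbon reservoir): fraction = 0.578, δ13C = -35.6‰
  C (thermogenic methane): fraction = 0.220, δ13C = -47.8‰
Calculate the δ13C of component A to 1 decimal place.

-68.8‰

Isotope mass balance: δ_bulk = Σ fᵢ·δᵢ.
-45.0 = 0.202×δ_A + 0.578×(-35.6) + 0.220×(-47.8)
0.202·δ_A = -45.0 − (-31.093) = -13.907
δ_A = -13.907 / 0.202 = -68.85‰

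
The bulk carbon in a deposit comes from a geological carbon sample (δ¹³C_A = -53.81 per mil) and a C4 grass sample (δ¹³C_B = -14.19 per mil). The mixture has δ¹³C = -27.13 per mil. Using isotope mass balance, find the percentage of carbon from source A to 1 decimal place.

δ_mix = f_A·δ_A + (1 − f_A)·δ_B  ⇒  f_A = (δ_mix − δ_B)/(δ_A − δ_B)
f_A = (-27.13 − (-14.19)) / (-53.81 − (-14.19))
f_A = -12.94 / -39.62 = 0.3266

32.7%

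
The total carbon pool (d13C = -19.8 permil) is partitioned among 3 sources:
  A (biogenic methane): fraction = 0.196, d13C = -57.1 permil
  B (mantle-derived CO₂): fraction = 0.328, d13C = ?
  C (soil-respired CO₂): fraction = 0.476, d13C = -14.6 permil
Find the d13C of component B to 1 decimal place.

Isotope mass balance: δ_bulk = Σ fᵢ·δᵢ.
-19.8 = 0.196×(-57.1) + 0.328×δ_B + 0.476×(-14.6)
0.328·δ_B = -19.8 − (-18.141) = -1.659
δ_B = -1.659 / 0.328 = -5.06 permil

-5.1 permil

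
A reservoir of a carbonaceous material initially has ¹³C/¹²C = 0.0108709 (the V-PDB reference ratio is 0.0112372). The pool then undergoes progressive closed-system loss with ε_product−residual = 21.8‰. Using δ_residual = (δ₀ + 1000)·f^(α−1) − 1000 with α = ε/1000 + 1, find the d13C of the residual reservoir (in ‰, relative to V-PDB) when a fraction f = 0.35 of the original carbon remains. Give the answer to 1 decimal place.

δ₀ = (0.0108709/0.0112372 − 1)×1000 = (0.967403 − 1)×1000 = -32.597‰
α − 1 = ε/1000 = 0.0218
f^(α−1) = 0.35^(0.0218) = 0.977374
δ_res = (-32.597 + 1000) × 0.977374 − 1000 = 945.514 − 1000 = -54.49‰

-54.5‰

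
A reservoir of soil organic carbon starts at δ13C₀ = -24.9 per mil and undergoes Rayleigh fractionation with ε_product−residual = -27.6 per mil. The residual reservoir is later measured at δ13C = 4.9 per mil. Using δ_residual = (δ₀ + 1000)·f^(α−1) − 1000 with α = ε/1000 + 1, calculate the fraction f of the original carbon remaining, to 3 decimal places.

0.336

α − 1 = ε/1000 = -0.0276
(δ_res + 1000)/(δ₀ + 1000) = (4.9 + 1000)/(-24.9 + 1000) = 1004.9/975.1 = 1.030561
f = 1.030561^(1/-0.0276) = exp(ln(1.030561)/-0.0276) = exp(0.03010/-0.0276)
f = exp(-1.0907) = 0.3360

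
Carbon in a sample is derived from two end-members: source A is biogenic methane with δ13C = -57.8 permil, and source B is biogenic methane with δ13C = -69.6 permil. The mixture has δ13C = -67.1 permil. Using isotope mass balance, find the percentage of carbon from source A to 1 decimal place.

δ_mix = f_A·δ_A + (1 − f_A)·δ_B  ⇒  f_A = (δ_mix − δ_B)/(δ_A − δ_B)
f_A = (-67.1 − (-69.6)) / (-57.8 − (-69.6))
f_A = 2.5 / 11.8 = 0.2119

21.2%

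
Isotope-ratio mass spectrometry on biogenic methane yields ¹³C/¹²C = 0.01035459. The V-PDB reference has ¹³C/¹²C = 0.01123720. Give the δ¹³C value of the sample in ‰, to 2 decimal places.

δ¹³C = (R_sample / R_standard − 1) × 1000
R_sample / R_standard = 0.01035459 / 0.01123720 = 0.921456
δ¹³C = (0.921456 − 1) × 1000 = -78.544‰

-78.54‰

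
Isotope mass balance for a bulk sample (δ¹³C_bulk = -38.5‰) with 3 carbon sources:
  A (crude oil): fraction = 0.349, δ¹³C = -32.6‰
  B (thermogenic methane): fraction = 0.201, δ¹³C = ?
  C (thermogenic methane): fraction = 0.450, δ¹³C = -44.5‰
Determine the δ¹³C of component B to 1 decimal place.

Isotope mass balance: δ_bulk = Σ fᵢ·δᵢ.
-38.5 = 0.349×(-32.6) + 0.201×δ_B + 0.450×(-44.5)
0.201·δ_B = -38.5 − (-31.402) = -7.098
δ_B = -7.098 / 0.201 = -35.31‰

-35.3‰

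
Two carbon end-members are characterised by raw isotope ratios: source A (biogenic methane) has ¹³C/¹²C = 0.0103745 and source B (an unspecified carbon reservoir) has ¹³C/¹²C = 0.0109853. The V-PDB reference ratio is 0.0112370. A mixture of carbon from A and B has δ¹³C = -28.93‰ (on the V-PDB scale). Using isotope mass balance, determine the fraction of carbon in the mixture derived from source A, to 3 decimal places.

δ_A = (0.0103745/0.0112370 − 1)×1000 = (0.923245 − 1)×1000 = -76.755‰
δ_B = (0.0109853/0.0112370 − 1)×1000 = (0.977601 − 1)×1000 = -22.399‰
f_A = (δ_mix − δ_B)/(δ_A − δ_B) = (-28.93 − (-22.399))/(-76.755 − (-22.399))
f_A = -6.531 / -54.356 = 0.1201

0.120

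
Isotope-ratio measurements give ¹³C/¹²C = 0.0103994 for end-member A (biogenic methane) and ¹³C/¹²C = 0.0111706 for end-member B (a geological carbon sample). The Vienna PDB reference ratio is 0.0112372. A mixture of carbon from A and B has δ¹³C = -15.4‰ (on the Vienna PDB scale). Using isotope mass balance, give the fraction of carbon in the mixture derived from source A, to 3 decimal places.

0.138

δ_A = (0.0103994/0.0112372 − 1)×1000 = (0.925444 − 1)×1000 = -74.556‰
δ_B = (0.0111706/0.0112372 − 1)×1000 = (0.994073 − 1)×1000 = -5.927‰
f_A = (δ_mix − δ_B)/(δ_A − δ_B) = (-15.4 − (-5.927))/(-74.556 − (-5.927))
f_A = -9.473 / -68.629 = 0.1380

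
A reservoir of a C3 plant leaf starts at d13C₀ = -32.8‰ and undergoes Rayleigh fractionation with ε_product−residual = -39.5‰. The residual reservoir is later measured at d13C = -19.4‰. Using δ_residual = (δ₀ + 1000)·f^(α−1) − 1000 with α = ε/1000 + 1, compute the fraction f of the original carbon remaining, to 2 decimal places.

0.71

α − 1 = ε/1000 = -0.0395
(δ_res + 1000)/(δ₀ + 1000) = (-19.4 + 1000)/(-32.8 + 1000) = 980.6/967.2 = 1.013854
f = 1.013854^(1/-0.0395) = exp(ln(1.013854)/-0.0395) = exp(0.01376/-0.0395)
f = exp(-0.3483) = 0.7059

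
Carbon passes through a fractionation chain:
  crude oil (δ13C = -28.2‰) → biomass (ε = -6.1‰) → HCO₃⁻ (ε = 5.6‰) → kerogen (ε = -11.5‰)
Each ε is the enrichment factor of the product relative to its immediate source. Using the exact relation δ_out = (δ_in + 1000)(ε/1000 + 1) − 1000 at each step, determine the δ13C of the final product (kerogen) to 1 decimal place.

step 1: δ = (-28.20 + 1000)·(-6.1/1000 + 1) − 1000 = -34.13‰
step 2: δ = (-34.13 + 1000)·(5.6/1000 + 1) − 1000 = -28.72‰
step 3: δ = (-28.72 + 1000)·(-11.5/1000 + 1) − 1000 = -39.89‰

-39.9‰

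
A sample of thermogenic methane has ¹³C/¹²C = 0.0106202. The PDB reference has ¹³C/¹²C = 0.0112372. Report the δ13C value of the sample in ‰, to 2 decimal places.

δ13C = (R_sample / R_standard − 1) × 1000
R_sample / R_standard = 0.0106202 / 0.0112372 = 0.945093
δ13C = (0.945093 − 1) × 1000 = -54.907‰

-54.91‰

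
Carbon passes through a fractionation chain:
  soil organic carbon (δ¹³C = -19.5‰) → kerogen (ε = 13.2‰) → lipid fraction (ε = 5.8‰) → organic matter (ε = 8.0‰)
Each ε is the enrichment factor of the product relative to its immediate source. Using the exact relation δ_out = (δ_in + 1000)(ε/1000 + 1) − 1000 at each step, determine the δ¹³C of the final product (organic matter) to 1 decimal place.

step 1: δ = (-19.50 + 1000)·(13.2/1000 + 1) − 1000 = -6.56‰
step 2: δ = (-6.56 + 1000)·(5.8/1000 + 1) − 1000 = -0.80‰
step 3: δ = (-0.80 + 1000)·(8.0/1000 + 1) − 1000 = 7.20‰

7.2‰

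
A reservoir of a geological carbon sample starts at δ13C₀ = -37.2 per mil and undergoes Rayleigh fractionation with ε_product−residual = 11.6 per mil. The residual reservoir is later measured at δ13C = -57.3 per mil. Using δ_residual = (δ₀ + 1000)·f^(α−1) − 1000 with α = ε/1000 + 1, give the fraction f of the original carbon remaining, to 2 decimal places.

α − 1 = ε/1000 = 0.0116
(δ_res + 1000)/(δ₀ + 1000) = (-57.3 + 1000)/(-37.2 + 1000) = 942.7/962.8 = 0.979123
f = 0.979123^(1/0.0116) = exp(ln(0.979123)/0.0116) = exp(-0.02110/0.0116)
f = exp(-1.8188) = 0.1622

0.16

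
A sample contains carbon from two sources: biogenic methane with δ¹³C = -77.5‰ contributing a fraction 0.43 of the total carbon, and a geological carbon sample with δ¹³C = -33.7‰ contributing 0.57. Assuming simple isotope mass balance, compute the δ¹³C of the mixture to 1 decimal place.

-52.5‰

δ_mix = f_A·δ_A + f_B·δ_B
δ_mix = 0.43 × (-77.5) + 0.57 × (-33.7)
δ_mix = -33.33 + -19.21 = -52.53‰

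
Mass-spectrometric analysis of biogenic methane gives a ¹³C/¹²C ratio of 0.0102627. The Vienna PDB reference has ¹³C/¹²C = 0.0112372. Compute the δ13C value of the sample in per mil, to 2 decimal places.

-86.72 per mil

δ13C = (R_sample / R_standard − 1) × 1000
R_sample / R_standard = 0.0102627 / 0.0112372 = 0.913279
δ13C = (0.913279 − 1) × 1000 = -86.721 per mil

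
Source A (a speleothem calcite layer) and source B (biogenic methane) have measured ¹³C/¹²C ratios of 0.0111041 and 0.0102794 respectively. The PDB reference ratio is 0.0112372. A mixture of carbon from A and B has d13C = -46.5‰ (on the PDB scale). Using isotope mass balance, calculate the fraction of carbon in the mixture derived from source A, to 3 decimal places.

0.528

δ_A = (0.0111041/0.0112372 − 1)×1000 = (0.988155 − 1)×1000 = -11.845‰
δ_B = (0.0102794/0.0112372 − 1)×1000 = (0.914765 − 1)×1000 = -85.235‰
f_A = (δ_mix − δ_B)/(δ_A − δ_B) = (-46.5 − (-85.235))/(-11.845 − (-85.235))
f_A = 38.735 / 73.390 = 0.5278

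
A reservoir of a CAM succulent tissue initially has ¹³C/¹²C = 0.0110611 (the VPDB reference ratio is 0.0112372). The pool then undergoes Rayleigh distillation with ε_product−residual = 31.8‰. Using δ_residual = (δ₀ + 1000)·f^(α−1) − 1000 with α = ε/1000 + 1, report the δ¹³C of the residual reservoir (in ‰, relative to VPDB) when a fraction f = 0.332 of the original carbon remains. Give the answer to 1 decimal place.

-49.6‰

δ₀ = (0.0110611/0.0112372 − 1)×1000 = (0.984329 − 1)×1000 = -15.671‰
α − 1 = ε/1000 = 0.0318
f^(α−1) = 0.332^(0.0318) = 0.965544
δ_res = (-15.671 + 1000) × 0.965544 − 1000 = 950.413 − 1000 = -49.59‰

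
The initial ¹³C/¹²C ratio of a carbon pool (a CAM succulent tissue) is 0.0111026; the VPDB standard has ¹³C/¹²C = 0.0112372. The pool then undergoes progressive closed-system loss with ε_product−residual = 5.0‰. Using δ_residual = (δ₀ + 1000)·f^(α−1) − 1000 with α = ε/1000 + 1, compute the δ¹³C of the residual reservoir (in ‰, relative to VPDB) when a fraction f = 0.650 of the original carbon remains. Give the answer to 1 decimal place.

-14.1‰

δ₀ = (0.0111026/0.0112372 − 1)×1000 = (0.988022 − 1)×1000 = -11.978‰
α − 1 = ε/1000 = 0.0050
f^(α−1) = 0.650^(0.0050) = 0.997848
δ_res = (-11.978 + 1000) × 0.997848 − 1000 = 985.896 − 1000 = -14.10‰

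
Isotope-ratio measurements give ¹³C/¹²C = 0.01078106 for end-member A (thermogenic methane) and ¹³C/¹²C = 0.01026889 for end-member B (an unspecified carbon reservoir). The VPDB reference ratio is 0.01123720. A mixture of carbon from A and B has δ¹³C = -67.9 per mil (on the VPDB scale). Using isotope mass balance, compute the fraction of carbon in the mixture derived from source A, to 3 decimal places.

δ_A = (0.01078106/0.01123720 − 1)×1000 = (0.959408 − 1)×1000 = -40.592 per mil
δ_B = (0.01026889/0.01123720 − 1)×1000 = (0.913830 − 1)×1000 = -86.170 per mil
f_A = (δ_mix − δ_B)/(δ_A − δ_B) = (-67.9 − (-86.170))/(-40.592 − (-86.170))
f_A = 18.270 / 45.578 = 0.4009

0.401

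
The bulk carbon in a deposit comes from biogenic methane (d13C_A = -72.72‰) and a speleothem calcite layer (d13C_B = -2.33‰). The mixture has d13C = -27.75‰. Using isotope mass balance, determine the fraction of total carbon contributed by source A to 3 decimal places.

0.361

δ_mix = f_A·δ_A + (1 − f_A)·δ_B  ⇒  f_A = (δ_mix − δ_B)/(δ_A − δ_B)
f_A = (-27.75 − (-2.33)) / (-72.72 − (-2.33))
f_A = -25.42 / -70.39 = 0.3611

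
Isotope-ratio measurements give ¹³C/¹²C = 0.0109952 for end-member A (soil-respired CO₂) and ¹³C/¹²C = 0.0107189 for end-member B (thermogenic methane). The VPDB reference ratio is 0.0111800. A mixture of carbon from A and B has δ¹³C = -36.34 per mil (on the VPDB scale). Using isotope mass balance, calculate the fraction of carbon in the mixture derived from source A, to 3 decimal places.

0.198

δ_A = (0.0109952/0.0111800 − 1)×1000 = (0.983470 − 1)×1000 = -16.530 per mil
δ_B = (0.0107189/0.0111800 − 1)×1000 = (0.958757 − 1)×1000 = -41.243 per mil
f_A = (δ_mix − δ_B)/(δ_A − δ_B) = (-36.34 − (-41.243))/(-16.530 − (-41.243))
f_A = 4.903 / 24.714 = 0.1984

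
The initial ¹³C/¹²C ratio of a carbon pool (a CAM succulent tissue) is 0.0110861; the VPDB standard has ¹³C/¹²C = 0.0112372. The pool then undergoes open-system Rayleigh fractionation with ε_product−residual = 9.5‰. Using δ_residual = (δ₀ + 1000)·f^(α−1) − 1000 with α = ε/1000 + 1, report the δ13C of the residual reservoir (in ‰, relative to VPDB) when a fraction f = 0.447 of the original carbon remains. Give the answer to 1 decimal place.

δ₀ = (0.0110861/0.0112372 − 1)×1000 = (0.986554 − 1)×1000 = -13.446‰
α − 1 = ε/1000 = 0.0095
f^(α−1) = 0.447^(0.0095) = 0.992380
δ_res = (-13.446 + 1000) × 0.992380 − 1000 = 979.036 − 1000 = -20.96‰

-21.0‰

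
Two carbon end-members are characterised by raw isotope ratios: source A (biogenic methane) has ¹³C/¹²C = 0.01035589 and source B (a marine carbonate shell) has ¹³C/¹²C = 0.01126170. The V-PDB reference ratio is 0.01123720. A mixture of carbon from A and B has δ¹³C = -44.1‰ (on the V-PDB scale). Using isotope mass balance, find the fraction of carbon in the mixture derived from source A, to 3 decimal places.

δ_A = (0.01035589/0.01123720 − 1)×1000 = (0.921572 − 1)×1000 = -78.428‰
δ_B = (0.01126170/0.01123720 − 1)×1000 = (1.002180 − 1)×1000 = 2.180‰
f_A = (δ_mix − δ_B)/(δ_A − δ_B) = (-44.1 − (2.180))/(-78.428 − (2.180))
f_A = -46.280 / -80.608 = 0.5741

0.574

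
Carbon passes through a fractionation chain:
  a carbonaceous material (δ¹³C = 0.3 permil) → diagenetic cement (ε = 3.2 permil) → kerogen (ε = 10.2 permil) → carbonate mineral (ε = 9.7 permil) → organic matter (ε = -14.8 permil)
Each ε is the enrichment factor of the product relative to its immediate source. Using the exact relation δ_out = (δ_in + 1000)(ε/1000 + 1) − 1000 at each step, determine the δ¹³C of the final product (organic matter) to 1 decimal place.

8.4 permil

step 1: δ = (0.30 + 1000)·(3.2/1000 + 1) − 1000 = 3.50 permil
step 2: δ = (3.50 + 1000)·(10.2/1000 + 1) − 1000 = 13.74 permil
step 3: δ = (13.74 + 1000)·(9.7/1000 + 1) − 1000 = 23.57 permil
step 4: δ = (23.57 + 1000)·(-14.8/1000 + 1) − 1000 = 8.42 permil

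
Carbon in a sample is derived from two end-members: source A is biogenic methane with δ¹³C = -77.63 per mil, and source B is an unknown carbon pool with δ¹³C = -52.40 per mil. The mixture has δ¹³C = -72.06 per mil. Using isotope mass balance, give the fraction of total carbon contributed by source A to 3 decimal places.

0.779

δ_mix = f_A·δ_A + (1 − f_A)·δ_B  ⇒  f_A = (δ_mix − δ_B)/(δ_A − δ_B)
f_A = (-72.06 − (-52.40)) / (-77.63 − (-52.40))
f_A = -19.66 / -25.23 = 0.7792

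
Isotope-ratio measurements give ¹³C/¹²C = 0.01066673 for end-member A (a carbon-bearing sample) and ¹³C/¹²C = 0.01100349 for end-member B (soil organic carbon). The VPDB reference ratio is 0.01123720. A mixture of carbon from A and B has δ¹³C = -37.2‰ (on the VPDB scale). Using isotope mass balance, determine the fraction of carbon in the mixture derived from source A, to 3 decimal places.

0.547

δ_A = (0.01066673/0.01123720 − 1)×1000 = (0.949234 − 1)×1000 = -50.766‰
δ_B = (0.01100349/0.01123720 − 1)×1000 = (0.979202 − 1)×1000 = -20.798‰
f_A = (δ_mix − δ_B)/(δ_A − δ_B) = (-37.2 − (-20.798))/(-50.766 − (-20.798))
f_A = -16.402 / -29.968 = 0.5473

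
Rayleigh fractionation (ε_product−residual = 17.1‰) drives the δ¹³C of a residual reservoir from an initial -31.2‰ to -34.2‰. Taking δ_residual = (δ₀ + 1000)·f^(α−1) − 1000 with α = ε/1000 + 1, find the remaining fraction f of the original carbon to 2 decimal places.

α − 1 = ε/1000 = 0.0171
(δ_res + 1000)/(δ₀ + 1000) = (-34.2 + 1000)/(-31.2 + 1000) = 965.8/968.8 = 0.996903
f = 0.996903^(1/0.0171) = exp(ln(0.996903)/0.0171) = exp(-0.00310/0.0171)
f = exp(-0.1814) = 0.8341

0.83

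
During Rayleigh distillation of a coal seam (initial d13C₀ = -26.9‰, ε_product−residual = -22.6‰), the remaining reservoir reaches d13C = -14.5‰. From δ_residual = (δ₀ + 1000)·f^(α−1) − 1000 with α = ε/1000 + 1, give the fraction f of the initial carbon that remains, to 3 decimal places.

α − 1 = ε/1000 = -0.0226
(δ_res + 1000)/(δ₀ + 1000) = (-14.5 + 1000)/(-26.9 + 1000) = 985.5/973.1 = 1.012743
f = 1.012743^(1/-0.0226) = exp(ln(1.012743)/-0.0226) = exp(0.01266/-0.0226)
f = exp(-0.5603) = 0.5711

0.571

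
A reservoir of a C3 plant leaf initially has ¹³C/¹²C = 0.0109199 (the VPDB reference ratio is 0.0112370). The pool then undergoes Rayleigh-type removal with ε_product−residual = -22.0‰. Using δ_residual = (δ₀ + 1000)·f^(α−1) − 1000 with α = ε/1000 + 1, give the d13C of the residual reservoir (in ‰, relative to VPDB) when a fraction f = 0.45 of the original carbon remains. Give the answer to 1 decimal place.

δ₀ = (0.0109199/0.0112370 − 1)×1000 = (0.971781 − 1)×1000 = -28.219‰
α − 1 = ε/1000 = -0.0220
f^(α−1) = 0.45^(-0.0220) = 1.017722
δ_res = (-28.219 + 1000) × 1.017722 − 1000 = 989.003 − 1000 = -11.00‰

-11.0‰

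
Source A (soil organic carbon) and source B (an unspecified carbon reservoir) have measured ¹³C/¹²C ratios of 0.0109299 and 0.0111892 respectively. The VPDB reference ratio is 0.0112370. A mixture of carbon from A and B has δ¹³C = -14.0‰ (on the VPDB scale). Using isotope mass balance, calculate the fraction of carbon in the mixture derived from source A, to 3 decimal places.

0.422

δ_A = (0.0109299/0.0112370 − 1)×1000 = (0.972671 − 1)×1000 = -27.329‰
δ_B = (0.0111892/0.0112370 − 1)×1000 = (0.995746 − 1)×1000 = -4.254‰
f_A = (δ_mix − δ_B)/(δ_A − δ_B) = (-14.0 − (-4.254))/(-27.329 − (-4.254))
f_A = -9.746 / -23.076 = 0.4224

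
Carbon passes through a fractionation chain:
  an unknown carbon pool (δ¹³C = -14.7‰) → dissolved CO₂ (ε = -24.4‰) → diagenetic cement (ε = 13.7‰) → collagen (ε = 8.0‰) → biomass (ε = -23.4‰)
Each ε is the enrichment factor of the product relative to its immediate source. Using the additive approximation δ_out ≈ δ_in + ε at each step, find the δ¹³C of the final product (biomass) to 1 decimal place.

-40.8‰

step 1: δ ≈ -14.7 + (-24.4) = -39.1‰
step 2: δ ≈ -39.1 + (13.7) = -25.4‰
step 3: δ ≈ -25.4 + (8.0) = -17.4‰
step 4: δ ≈ -17.4 + (-23.4) = -40.8‰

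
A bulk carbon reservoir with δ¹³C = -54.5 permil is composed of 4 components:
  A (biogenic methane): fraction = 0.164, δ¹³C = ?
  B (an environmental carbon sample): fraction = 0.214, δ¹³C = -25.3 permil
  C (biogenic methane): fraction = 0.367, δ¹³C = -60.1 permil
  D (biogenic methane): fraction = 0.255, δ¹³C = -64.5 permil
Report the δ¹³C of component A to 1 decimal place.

Isotope mass balance: δ_bulk = Σ fᵢ·δᵢ.
-54.5 = 0.164×δ_A + 0.214×(-25.3) + 0.367×(-60.1) + 0.255×(-64.5)
0.164·δ_A = -54.5 − (-43.918) = -10.582
δ_A = -10.582 / 0.164 = -64.52 permil

-64.5 permil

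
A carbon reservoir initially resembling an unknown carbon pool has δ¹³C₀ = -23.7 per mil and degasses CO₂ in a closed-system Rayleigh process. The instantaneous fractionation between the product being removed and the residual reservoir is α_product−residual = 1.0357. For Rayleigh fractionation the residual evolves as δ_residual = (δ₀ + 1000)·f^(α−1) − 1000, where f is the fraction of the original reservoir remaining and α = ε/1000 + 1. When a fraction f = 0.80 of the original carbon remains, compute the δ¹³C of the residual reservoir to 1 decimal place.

-31.4 per mil

Rayleigh residual: δ_res = (δ₀ + 1000)·f^(α−1) − 1000
α − 1 = 0.03570
f^(α−1) = 0.80^(0.03570) = 0.992065
δ_res = (-23.7 + 1000) × 0.992065 − 1000 = 968.553 − 1000 = -31.45 per mil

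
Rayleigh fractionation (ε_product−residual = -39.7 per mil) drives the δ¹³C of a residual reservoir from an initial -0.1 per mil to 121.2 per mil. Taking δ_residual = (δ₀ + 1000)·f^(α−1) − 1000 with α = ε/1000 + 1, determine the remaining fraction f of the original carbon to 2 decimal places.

α − 1 = ε/1000 = -0.0397
(δ_res + 1000)/(δ₀ + 1000) = (121.2 + 1000)/(-0.1 + 1000) = 1121.2/999.9 = 1.121312
f = 1.121312^(1/-0.0397) = exp(ln(1.121312)/-0.0397) = exp(0.11450/-0.0397)
f = exp(-2.8841) = 0.0559

0.06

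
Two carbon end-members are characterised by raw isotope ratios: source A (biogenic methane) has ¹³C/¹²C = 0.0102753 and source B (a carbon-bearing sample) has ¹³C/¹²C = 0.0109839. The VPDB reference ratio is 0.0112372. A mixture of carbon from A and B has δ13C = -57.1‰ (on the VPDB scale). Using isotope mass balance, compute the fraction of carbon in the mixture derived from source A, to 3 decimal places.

δ_A = (0.0102753/0.0112372 − 1)×1000 = (0.914400 − 1)×1000 = -85.600‰
δ_B = (0.0109839/0.0112372 − 1)×1000 = (0.977459 − 1)×1000 = -22.541‰
f_A = (δ_mix − δ_B)/(δ_A − δ_B) = (-57.1 − (-22.541))/(-85.600 − (-22.541))
f_A = -34.559 / -63.058 = 0.5480

0.548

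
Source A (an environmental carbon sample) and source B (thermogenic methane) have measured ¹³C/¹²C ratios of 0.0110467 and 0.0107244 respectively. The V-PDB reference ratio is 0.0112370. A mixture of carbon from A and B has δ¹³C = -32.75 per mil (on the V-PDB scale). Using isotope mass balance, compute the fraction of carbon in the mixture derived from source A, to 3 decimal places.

δ_A = (0.0110467/0.0112370 − 1)×1000 = (0.983065 − 1)×1000 = -16.935 per mil
δ_B = (0.0107244/0.0112370 − 1)×1000 = (0.954383 − 1)×1000 = -45.617 per mil
f_A = (δ_mix − δ_B)/(δ_A − δ_B) = (-32.75 − (-45.617))/(-16.935 − (-45.617))
f_A = 12.867 / 28.682 = 0.4486

0.449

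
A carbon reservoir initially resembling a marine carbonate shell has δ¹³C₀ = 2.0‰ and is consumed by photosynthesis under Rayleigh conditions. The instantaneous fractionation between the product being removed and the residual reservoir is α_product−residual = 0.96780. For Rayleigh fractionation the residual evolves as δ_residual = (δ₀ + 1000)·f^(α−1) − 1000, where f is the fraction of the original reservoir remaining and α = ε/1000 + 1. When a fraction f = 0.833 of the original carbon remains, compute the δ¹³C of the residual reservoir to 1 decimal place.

Rayleigh residual: δ_res = (δ₀ + 1000)·f^(α−1) − 1000
α − 1 = -0.03220
f^(α−1) = 0.833^(-0.03220) = 1.005901
δ_res = (2.0 + 1000) × 1.005901 − 1000 = 1007.913 − 1000 = 7.91‰

7.9‰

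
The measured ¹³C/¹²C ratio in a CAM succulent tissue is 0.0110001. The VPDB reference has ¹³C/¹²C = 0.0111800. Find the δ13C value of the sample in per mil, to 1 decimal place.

-16.1 per mil

δ13C = (R_sample / R_standard − 1) × 1000
R_sample / R_standard = 0.0110001 / 0.0111800 = 0.983909
δ13C = (0.983909 − 1) × 1000 = -16.09 per mil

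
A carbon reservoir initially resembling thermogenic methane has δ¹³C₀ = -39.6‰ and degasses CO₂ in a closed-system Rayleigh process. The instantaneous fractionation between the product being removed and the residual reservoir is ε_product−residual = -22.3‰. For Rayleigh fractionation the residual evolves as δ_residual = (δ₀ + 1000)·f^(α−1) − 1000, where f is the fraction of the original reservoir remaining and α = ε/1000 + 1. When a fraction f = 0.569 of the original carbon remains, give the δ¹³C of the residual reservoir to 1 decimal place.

Rayleigh residual: δ_res = (δ₀ + 1000)·f^(α−1) − 1000
α = ε/1000 + 1 = 0.97770, so α − 1 = -0.02230
f^(α−1) = 0.569^(-0.02230) = 1.012654
δ_res = (-39.6 + 1000) × 1.012654 − 1000 = 972.553 − 1000 = -27.45‰

-27.4‰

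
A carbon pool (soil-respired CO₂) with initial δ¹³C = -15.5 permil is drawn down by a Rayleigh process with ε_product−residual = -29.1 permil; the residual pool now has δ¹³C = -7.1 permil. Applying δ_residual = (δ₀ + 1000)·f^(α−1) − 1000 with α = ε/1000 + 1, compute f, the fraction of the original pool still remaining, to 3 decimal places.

α − 1 = ε/1000 = -0.0291
(δ_res + 1000)/(δ₀ + 1000) = (-7.1 + 1000)/(-15.5 + 1000) = 992.9/984.5 = 1.008532
f = 1.008532^(1/-0.0291) = exp(ln(1.008532)/-0.0291) = exp(0.00850/-0.0291)
f = exp(-0.2920) = 0.7468

0.747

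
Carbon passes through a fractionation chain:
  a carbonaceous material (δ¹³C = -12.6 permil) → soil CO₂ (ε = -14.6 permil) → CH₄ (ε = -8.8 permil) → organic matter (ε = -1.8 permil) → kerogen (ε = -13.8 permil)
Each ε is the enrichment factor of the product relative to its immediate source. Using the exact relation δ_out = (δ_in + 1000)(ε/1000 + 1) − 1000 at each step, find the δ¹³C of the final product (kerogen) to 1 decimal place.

-50.6 permil

step 1: δ = (-12.60 + 1000)·(-14.6/1000 + 1) − 1000 = -27.02 permil
step 2: δ = (-27.02 + 1000)·(-8.8/1000 + 1) − 1000 = -35.58 permil
step 3: δ = (-35.58 + 1000)·(-1.8/1000 + 1) − 1000 = -37.31 permil
step 4: δ = (-37.31 + 1000)·(-13.8/1000 + 1) − 1000 = -50.60 permil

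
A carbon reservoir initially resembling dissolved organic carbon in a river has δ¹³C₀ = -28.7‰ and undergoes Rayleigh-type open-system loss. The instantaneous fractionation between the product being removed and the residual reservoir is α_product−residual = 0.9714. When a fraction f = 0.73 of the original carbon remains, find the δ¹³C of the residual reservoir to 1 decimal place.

-19.9‰

Rayleigh residual: δ_res = (δ₀ + 1000)·f^(α−1) − 1000
α − 1 = -0.02860
f^(α−1) = 0.73^(-0.02860) = 1.009041
δ_res = (-28.7 + 1000) × 1.009041 − 1000 = 980.082 − 1000 = -19.92‰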